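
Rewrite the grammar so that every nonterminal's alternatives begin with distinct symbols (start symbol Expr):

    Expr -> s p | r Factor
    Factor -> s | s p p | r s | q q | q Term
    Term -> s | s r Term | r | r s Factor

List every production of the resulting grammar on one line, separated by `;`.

Factor has alternatives sharing prefix 's': factor to Factor → s Factor1 with Factor1 → ε | p p.
Factor has alternatives sharing prefix 'q': factor to Factor → q Factor2 with Factor2 → q | Term.
Term has alternatives sharing prefix 's': factor to Term → s Term1 with Term1 → ε | r Term.
Term has alternatives sharing prefix 'r': factor to Term → r Term2 with Term2 → ε | s Factor.

Expr -> s p | r Factor; Factor -> r s | s Factor1 | q Factor2; Term -> s Term1 | r Term2; Factor1 -> ε | p p; Factor2 -> q | Term; Term1 -> ε | r Term; Term2 -> ε | s Factor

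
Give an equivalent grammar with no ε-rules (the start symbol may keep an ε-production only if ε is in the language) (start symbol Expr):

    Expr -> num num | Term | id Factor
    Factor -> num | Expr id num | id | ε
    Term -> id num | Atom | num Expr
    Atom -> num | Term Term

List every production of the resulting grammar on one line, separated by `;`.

The nullable symbols are {Factor}.
ε ∉ L(G), so no ε-production is kept.
Add the nullable-subset variants: Expr → id Factor gives id Factor | id.

Expr -> num num | Term | id Factor | id; Factor -> num | Expr id num | id; Term -> id num | Atom | num Expr; Atom -> num | Term Term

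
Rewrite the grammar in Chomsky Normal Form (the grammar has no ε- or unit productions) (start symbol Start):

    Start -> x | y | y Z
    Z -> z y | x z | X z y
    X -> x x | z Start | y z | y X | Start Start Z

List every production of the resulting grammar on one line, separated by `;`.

Start -> x | y | X1 Z; Z -> X2 X1 | X3 X2 | X Y1; X -> X3 X3 | X2 Start | X1 X2 | X1 X | Start Y2; X1 -> y; X2 -> z; X3 -> x; Y1 -> X2 X1; Y2 -> Start Z

Introduce a nonterminal for each terminal appearing in a rule of length ≥ 2: X1 → y, X2 → z, X3 → x.
Binarize each right-hand side of length ≥ 3 by chaining fresh nonterminals (Y1, Y2, …): affected rules were Z → X X2 X1; X → Start Start Z.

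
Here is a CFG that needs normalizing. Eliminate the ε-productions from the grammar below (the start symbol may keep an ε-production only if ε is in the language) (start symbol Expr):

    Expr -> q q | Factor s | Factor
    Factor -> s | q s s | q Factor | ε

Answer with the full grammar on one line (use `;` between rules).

Expr -> q q | Factor s | s | Factor | ε; Factor -> s | q s s | q Factor | q

Nullable set = {Expr, Factor}.
ε ∈ L(G) since Expr is nullable, so keep Expr → ε.
Expand every rule over subsets of its nullable positions: Expr → Factor s gives Factor s | s. Factor → q Factor gives q Factor | q.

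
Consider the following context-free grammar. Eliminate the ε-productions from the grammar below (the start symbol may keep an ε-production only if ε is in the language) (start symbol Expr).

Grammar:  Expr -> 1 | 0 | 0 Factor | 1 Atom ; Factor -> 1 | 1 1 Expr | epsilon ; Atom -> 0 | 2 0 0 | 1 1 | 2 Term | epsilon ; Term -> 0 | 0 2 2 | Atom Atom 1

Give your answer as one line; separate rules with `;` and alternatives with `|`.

Expr -> 1 | 0 | 0 Factor | 1 Atom; Factor -> 1 | 1 1 Expr; Atom -> 0 | 2 0 0 | 1 1 | 2 Term; Term -> 0 | 0 2 2 | Atom Atom 1 | Atom 1 | 1

The nullable symbols are {Atom, Factor}.
ε ∉ L(G), so no ε-production is kept.
Add the nullable-subset variants: Term → Atom Atom 1 gives Atom Atom 1 | Atom 1 | 1.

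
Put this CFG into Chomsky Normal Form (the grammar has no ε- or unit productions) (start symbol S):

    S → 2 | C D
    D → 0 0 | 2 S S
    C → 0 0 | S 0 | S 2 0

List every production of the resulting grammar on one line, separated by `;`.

Introduce a nonterminal for each terminal appearing in a rule of length ≥ 2: X1 → 0, X2 → 2.
Binarize each right-hand side of length ≥ 3 by chaining fresh nonterminals (Y1, Y2, …): affected rules were D → X2 S S; C → S X2 X1.

S → 2 | C D; D → X1 X1 | X2 Y1; C → X1 X1 | S X1 | S Y2; X1 → 0; X2 → 2; Y1 → S S; Y2 → X2 X1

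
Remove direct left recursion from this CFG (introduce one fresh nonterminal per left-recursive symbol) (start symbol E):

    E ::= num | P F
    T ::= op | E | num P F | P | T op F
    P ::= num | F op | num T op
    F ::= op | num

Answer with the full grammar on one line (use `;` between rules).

Directly left-recursive nonterminal: T.
For T: α = {op F}, β = {op, E, num P F, P}. Rewrite as T → β T' and T' → α T' | ε.

E ::= num | P F; T ::= op T' | E T' | num P F T' | P T'; P ::= num | F op | num T op; F ::= op | num; T' ::= op F T' | epsilon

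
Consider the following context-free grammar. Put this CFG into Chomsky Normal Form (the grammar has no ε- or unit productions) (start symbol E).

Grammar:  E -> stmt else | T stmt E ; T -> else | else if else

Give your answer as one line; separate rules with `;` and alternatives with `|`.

E -> X1 X2 | T Y1; T -> else | X2 Y2; X1 -> stmt; X2 -> else; X3 -> if; Y1 -> X1 E; Y2 -> X3 X2

Introduce a nonterminal for each terminal appearing in a rule of length ≥ 2: X1 → stmt, X2 → else, X3 → if.
Binarize each right-hand side of length ≥ 3 by chaining fresh nonterminals (Y1, Y2, …): affected rules were E → T X1 E; T → X2 X3 X2.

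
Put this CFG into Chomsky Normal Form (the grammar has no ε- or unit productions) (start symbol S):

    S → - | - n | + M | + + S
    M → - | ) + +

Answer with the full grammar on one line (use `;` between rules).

Introduce a nonterminal for each terminal appearing in a rule of length ≥ 2: X1 → -, X2 → n, X3 → +, X4 → ).
Binarize each right-hand side of length ≥ 3 by chaining fresh nonterminals (Y1, Y2, …): affected rules were S → X3 X3 S; M → X4 X3 X3.

S → - | X1 X2 | X3 M | X3 Y1; M → - | X4 Y2; X1 → -; X2 → n; X3 → +; X4 → ); Y1 → X3 S; Y2 → X3 X3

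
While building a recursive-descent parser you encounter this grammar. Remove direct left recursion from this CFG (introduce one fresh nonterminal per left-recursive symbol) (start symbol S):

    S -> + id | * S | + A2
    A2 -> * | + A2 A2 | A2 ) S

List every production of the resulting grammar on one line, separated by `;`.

Directly left-recursive nonterminal: A2.
For A2: α = {) S}, β = {*, + A2 A2}. Rewrite as A2 → β A2' and A2' → α A2' | ε.

S -> + id | * S | + A2; A2 -> * A2' | + A2 A2 A2'; A2' -> ) S A2' | ε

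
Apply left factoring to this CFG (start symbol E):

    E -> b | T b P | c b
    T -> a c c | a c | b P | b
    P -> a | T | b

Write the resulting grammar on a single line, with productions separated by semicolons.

E -> b | T b P | c b; T -> a c T' | b T''; P -> a | T | b; T' -> c | ε; T'' -> P | ε

T has alternatives sharing prefix 'a c': factor to T → a c T' with T' → c | ε.
T has alternatives sharing prefix 'b': factor to T → b T'' with T'' → P | ε.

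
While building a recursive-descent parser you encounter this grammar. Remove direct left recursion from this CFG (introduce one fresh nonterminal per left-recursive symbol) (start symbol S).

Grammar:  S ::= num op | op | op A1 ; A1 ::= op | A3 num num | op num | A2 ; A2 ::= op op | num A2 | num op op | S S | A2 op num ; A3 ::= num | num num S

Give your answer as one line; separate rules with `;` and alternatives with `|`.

Left recursion appears on A2.
For A2: α = {op num}, β = {op op, num A2, num op op, S S}. Rewrite as A2 → β A2' and A2' → α A2' | ε.

S ::= num op | op | op A1; A1 ::= op | A3 num num | op num | A2; A2 ::= op op A2' | num A2 A2' | num op op A2' | S S A2'; A3 ::= num | num num S; A2' ::= op num A2' | ε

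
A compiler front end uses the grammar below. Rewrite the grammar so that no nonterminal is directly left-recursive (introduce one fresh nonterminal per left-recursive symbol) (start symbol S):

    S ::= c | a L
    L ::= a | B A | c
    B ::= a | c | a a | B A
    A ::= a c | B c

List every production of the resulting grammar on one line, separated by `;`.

S ::= c | a L; L ::= a | B A | c; B ::= a B' | c B' | a a B'; A ::= a c | B c; B' ::= A B' | ε

Left recursion appears on B.
For B: α = {A}, β = {a, c, a a}. Rewrite as B → β B' and B' → α B' | ε.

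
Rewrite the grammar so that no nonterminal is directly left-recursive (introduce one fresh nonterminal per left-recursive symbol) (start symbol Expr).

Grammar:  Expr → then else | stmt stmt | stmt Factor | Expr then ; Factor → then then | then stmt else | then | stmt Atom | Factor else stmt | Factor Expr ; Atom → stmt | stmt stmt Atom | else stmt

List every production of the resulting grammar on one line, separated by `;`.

Left recursion appears on Expr, Factor.
For Expr: α = {then}, β = {then else, stmt stmt, stmt Factor}. Rewrite as Expr → β Expr1 and Expr1 → α Expr1 | ε.
For Factor: α = {else stmt, Expr}, β = {then then, then stmt else, then, stmt Atom}. Rewrite as Factor → β Factor1 and Factor1 → α Factor1 | ε.

Expr → then else Expr1 | stmt stmt Expr1 | stmt Factor Expr1; Factor → then then Factor1 | then stmt else Factor1 | then Factor1 | stmt Atom Factor1; Atom → stmt | stmt stmt Atom | else stmt; Expr1 → then Expr1 | ε; Factor1 → else stmt Factor1 | Expr Factor1 | ε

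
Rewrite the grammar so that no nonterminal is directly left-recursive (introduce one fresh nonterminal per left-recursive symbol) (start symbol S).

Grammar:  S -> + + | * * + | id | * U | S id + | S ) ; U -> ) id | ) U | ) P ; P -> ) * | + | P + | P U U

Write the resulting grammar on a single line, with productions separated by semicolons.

Directly left-recursive nonterminals: S, P.
For S: α = {id +, )}, β = {+ +, * * +, id, * U}. Rewrite as S → β S' and S' → α S' | ε.
For P: α = {+, U U}, β = {) *, +}. Rewrite as P → β P' and P' → α P' | ε.

S -> + + S' | * * + S' | id S' | * U S'; U -> ) id | ) U | ) P; P -> ) * P' | + P'; S' -> id + S' | ) S' | eps; P' -> + P' | U U P' | eps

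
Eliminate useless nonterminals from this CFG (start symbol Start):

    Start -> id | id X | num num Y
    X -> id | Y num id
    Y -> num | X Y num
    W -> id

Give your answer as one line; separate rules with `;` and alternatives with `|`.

Start -> id | id X | num num Y; X -> id | Y num id; Y -> num | X Y num

Generating nonterminals: {Start, W, X, Y}.
Reachable from Start after that: {Start, X, Y}.
Removed useless symbols: {W} and every production mentioning them.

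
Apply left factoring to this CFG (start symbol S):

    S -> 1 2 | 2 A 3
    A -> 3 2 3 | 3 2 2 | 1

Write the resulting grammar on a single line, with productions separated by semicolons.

S -> 1 2 | 2 A 3; A -> 1 | 3 2 A'; A' -> 3 | 2

A has alternatives sharing prefix '3 2': factor to A → 3 2 A' with A' → 3 | 2.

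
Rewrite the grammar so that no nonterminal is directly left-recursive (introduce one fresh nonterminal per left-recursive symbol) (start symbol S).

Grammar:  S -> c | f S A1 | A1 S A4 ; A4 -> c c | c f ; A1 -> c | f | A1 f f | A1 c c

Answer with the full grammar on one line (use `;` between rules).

Directly left-recursive nonterminal: A1.
For A1: α = {f f, c c}, β = {c, f}. Rewrite as A1 → β A1' and A1' → α A1' | ε.

S -> c | f S A1 | A1 S A4; A4 -> c c | c f; A1 -> c A1' | f A1'; A1' -> f f A1' | c c A1' | ε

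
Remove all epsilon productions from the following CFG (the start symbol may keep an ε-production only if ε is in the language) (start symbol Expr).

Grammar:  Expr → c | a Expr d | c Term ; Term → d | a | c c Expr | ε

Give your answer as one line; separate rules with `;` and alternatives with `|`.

Expr → c | a Expr d | c Term; Term → d | a | c c Expr

Nullable set = {Term}.
ε ∉ L(G), so no ε-production is kept.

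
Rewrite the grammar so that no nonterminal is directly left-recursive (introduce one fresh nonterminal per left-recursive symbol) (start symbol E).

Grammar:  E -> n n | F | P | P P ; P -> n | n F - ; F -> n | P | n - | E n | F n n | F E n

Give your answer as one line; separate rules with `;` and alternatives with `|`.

F is directly left-recursive.
For F: α = {n n, E n}, β = {n, P, n -, E n}. Rewrite as F → β F' and F' → α F' | ε.

E -> n n | F | P | P P; P -> n | n F -; F -> n F' | P F' | n - F' | E n F'; F' -> n n F' | E n F' | epsilon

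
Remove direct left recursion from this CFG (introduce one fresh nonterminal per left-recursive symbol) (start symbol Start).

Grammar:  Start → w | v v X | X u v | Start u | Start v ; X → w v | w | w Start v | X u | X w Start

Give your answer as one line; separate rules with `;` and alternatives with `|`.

Start → w Start1 | v v X Start1 | X u v Start1; X → w v X1 | w X1 | w Start v X1; Start1 → u Start1 | v Start1 | ε; X1 → u X1 | w Start X1 | ε

Directly left-recursive nonterminals: Start, X.
For Start: α = {u, v}, β = {w, v v X, X u v}. Rewrite as Start → β Start1 and Start1 → α Start1 | ε.
For X: α = {u, w Start}, β = {w v, w, w Start v}. Rewrite as X → β X1 and X1 → α X1 | ε.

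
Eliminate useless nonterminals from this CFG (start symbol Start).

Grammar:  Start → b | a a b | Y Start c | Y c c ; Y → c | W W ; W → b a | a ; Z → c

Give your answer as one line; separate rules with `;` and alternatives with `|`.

Generating nonterminals: {Start, W, Y, Z}.
Reachable from Start after that: {Start, W, Y}.
Removed useless symbols: {Z} and every production mentioning them.

Start → b | a a b | Y Start c | Y c c; Y → c | W W; W → b a | a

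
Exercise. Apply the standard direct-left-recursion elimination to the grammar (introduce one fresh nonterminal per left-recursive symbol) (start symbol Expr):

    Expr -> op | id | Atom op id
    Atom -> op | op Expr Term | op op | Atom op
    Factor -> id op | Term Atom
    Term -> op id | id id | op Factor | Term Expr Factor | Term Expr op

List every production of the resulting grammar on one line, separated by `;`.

Expr -> op | id | Atom op id; Atom -> op Atom1 | op Expr Term Atom1 | op op Atom1; Factor -> id op | Term Atom; Term -> op id Term1 | id id Term1 | op Factor Term1; Atom1 -> op Atom1 | ε; Term1 -> Expr Factor Term1 | Expr op Term1 | ε

Left recursion appears on Atom, Term.
For Atom: α = {op}, β = {op, op Expr Term, op op}. Rewrite as Atom → β Atom1 and Atom1 → α Atom1 | ε.
For Term: α = {Expr Factor, Expr op}, β = {op id, id id, op Factor}. Rewrite as Term → β Term1 and Term1 → α Term1 | ε.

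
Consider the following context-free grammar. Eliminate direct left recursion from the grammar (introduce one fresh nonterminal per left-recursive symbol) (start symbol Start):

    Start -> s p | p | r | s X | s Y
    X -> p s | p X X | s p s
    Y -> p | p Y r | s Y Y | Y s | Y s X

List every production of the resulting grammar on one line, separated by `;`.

Left recursion appears on Y.
For Y: α = {s, s X}, β = {p, p Y r, s Y Y}. Rewrite as Y → β Y1 and Y1 → α Y1 | ε.

Start -> s p | p | r | s X | s Y; X -> p s | p X X | s p s; Y -> p Y1 | p Y r Y1 | s Y Y Y1; Y1 -> s Y1 | s X Y1 | epsilon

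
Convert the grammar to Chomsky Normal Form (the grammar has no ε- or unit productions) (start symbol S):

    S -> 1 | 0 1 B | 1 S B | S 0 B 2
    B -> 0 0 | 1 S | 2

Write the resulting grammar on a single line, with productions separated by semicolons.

S -> 1 | X1 Y1 | X2 Y2 | S Y3; B -> X1 X1 | X2 S | 2; X1 -> 0; X2 -> 1; X3 -> 2; Y1 -> X2 B; Y2 -> S B; Y3 -> X1 Y4; Y4 -> B X3

Introduce a nonterminal for each terminal appearing in a rule of length ≥ 2: X1 → 0, X2 → 1, X3 → 2.
Binarize each right-hand side of length ≥ 3 by chaining fresh nonterminals (Y1, Y2, …): affected rules were S → X1 X2 B; S → X2 S B; S → S X1 B X3.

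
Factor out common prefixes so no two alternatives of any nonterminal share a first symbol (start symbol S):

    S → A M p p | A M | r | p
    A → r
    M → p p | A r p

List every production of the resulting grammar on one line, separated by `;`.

S → r | p | A M S'; A → r; M → p p | A r p; S' → p p | epsilon

S has alternatives sharing prefix 'A M': factor to S → A M S' with S' → p p | ε.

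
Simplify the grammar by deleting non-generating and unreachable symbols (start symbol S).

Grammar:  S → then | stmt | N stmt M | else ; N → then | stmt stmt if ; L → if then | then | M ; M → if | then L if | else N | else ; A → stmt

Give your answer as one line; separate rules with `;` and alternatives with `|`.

Generating nonterminals: {A, L, M, N, S}.
Reachable from S after that: {L, M, N, S}.
Removed useless symbols: {A} and every production mentioning them.

S → then | stmt | N stmt M | else; N → then | stmt stmt if; L → if then | then | M; M → if | then L if | else N | else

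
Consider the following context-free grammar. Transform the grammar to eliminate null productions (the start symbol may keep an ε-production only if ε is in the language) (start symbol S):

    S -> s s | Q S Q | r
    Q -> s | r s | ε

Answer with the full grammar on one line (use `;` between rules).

Nullable set = {Q}.
ε ∉ L(G), so no ε-production is kept.
Add the nullable-subset variants: S → Q S Q gives Q S Q | Q S | S Q.

S -> s s | Q S Q | Q S | S Q | r; Q -> s | r s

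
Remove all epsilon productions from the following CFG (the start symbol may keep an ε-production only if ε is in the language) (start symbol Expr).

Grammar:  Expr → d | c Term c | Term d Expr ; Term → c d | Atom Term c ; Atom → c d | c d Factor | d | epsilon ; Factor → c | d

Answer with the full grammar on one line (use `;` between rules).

Nullable set = {Atom}.
ε ∉ L(G), so no ε-production is kept.
Expand every rule over subsets of its nullable positions: Term → Atom Term c gives Atom Term c | Term c.

Expr → d | c Term c | Term d Expr; Term → c d | Atom Term c | Term c; Atom → c d | c d Factor | d; Factor → c | d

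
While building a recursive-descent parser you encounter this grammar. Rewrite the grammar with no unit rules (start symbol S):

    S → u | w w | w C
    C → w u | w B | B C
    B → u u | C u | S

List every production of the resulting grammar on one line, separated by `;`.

Unit pairs: B ⇒* {S}.
Replace each nonterminal's rules with the union of the non-unit rules of every nonterminal it unit-derives.

S → u | w w | w C; C → w u | w B | B C; B → u u | C u | u | w w | w C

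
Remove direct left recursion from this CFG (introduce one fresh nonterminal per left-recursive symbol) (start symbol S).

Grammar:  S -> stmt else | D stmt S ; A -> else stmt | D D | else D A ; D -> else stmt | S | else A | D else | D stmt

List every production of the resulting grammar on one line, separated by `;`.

D is directly left-recursive.
For D: α = {else, stmt}, β = {else stmt, S, else A}. Rewrite as D → β D' and D' → α D' | ε.

S -> stmt else | D stmt S; A -> else stmt | D D | else D A; D -> else stmt D' | S D' | else A D'; D' -> else D' | stmt D' | epsilon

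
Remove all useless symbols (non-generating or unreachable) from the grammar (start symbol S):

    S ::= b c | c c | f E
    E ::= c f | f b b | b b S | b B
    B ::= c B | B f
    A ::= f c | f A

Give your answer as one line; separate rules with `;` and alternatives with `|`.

Generating nonterminals: {A, E, S}.
Reachable from S after that: {E, S}.
Removed useless symbols: {A, B} and every production mentioning them.

S ::= b c | c c | f E; E ::= c f | f b b | b b S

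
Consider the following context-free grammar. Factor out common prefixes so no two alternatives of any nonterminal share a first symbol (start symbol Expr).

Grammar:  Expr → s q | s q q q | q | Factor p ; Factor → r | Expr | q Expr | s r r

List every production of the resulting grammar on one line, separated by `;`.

Expr has alternatives sharing prefix 's q': factor to Expr → s q Expr1 with Expr1 → ε | q q.

Expr → q | Factor p | s q Expr1; Factor → r | Expr | q Expr | s r r; Expr1 → ε | q q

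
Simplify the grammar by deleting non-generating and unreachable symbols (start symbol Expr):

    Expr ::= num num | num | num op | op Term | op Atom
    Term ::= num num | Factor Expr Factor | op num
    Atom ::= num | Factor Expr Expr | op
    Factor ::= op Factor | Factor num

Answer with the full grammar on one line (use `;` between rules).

Generating nonterminals: {Atom, Expr, Term}.
Reachable from Expr after that: {Atom, Expr, Term}.
Removed useless symbols: {Factor} and every production mentioning them.

Expr ::= num num | num | num op | op Term | op Atom; Term ::= num num | op num; Atom ::= num | op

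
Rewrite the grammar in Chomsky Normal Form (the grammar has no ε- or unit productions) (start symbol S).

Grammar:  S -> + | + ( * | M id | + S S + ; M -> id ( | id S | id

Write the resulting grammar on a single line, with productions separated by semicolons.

S -> + | X1 Y1 | M X4 | X1 Y2; M -> X4 X2 | X4 S | id; X1 -> +; X2 -> (; X3 -> *; X4 -> id; Y1 -> X2 X3; Y2 -> S Y3; Y3 -> S X1

Introduce a nonterminal for each terminal appearing in a rule of length ≥ 2: X1 → +, X2 → (, X3 → *, X4 → id.
Binarize each right-hand side of length ≥ 3 by chaining fresh nonterminals (Y1, Y2, …): affected rules were S → X1 X2 X3; S → X1 S S X1.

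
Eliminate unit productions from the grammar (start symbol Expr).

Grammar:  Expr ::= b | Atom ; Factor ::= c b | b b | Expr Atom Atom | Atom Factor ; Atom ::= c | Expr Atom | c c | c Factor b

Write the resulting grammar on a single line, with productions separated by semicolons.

Unit pairs: Expr ⇒* {Atom}.
For each unit pair (A, B), copy every non-unit production of B to A, then drop all unit productions.

Expr ::= c | Expr Atom | c c | c Factor b | b; Factor ::= c b | b b | Expr Atom Atom | Atom Factor; Atom ::= c | Expr Atom | c c | c Factor b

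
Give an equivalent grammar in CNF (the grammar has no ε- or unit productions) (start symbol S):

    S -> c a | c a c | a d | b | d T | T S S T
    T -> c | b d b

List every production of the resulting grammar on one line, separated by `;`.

S -> X1 X2 | X1 Y1 | X2 X3 | b | X3 T | T Y2; T -> c | X4 Y4; X1 -> c; X2 -> a; X3 -> d; X4 -> b; Y1 -> X2 X1; Y2 -> S Y3; Y3 -> S T; Y4 -> X3 X4

Introduce a nonterminal for each terminal appearing in a rule of length ≥ 2: X1 → c, X2 → a, X3 → d, X4 → b.
Binarize each right-hand side of length ≥ 3 by chaining fresh nonterminals (Y1, Y2, …): affected rules were S → X1 X2 X1; S → T S S T; T → X4 X3 X4.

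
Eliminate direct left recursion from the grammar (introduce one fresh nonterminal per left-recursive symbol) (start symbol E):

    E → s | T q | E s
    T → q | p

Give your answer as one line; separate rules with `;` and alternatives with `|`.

Directly left-recursive nonterminal: E.
For E: α = {s}, β = {s, T q}. Rewrite as E → β E' and E' → α E' | ε.

E → s E' | T q E'; T → q | p; E' → s E' | ε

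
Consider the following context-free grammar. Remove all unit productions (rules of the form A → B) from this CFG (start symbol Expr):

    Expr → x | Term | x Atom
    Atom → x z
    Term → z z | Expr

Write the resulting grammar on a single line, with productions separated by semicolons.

Unit pairs: Expr ⇒* {Term}; Term ⇒* {Expr}.
For each unit pair (A, B), copy every non-unit production of B to A, then drop all unit productions.

Expr → z z | x | x Atom; Atom → x z; Term → z z | x | x Atom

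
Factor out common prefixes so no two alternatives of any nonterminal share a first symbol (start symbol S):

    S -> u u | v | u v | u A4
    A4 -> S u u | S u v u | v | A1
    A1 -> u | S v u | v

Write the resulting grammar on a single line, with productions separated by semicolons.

S has alternatives sharing prefix 'u': factor to S → u S' with S' → u | v | A4.
A4 has alternatives sharing prefix 'S u': factor to A4 → S u A4' with A4' → u | v u.

S -> v | u S'; A4 -> v | A1 | S u A4'; A1 -> u | S v u | v; S' -> u | v | A4; A4' -> u | v u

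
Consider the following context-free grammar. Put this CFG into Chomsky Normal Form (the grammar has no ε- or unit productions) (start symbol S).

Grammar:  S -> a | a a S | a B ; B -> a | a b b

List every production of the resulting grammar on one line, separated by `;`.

S -> a | X1 Y1 | X1 B; B -> a | X1 Y2; X1 -> a; X2 -> b; Y1 -> X1 S; Y2 -> X2 X2

Introduce a nonterminal for each terminal appearing in a rule of length ≥ 2: X1 → a, X2 → b.
Binarize each right-hand side of length ≥ 3 by chaining fresh nonterminals (Y1, Y2, …): affected rules were S → X1 X1 S; B → X1 X2 X2.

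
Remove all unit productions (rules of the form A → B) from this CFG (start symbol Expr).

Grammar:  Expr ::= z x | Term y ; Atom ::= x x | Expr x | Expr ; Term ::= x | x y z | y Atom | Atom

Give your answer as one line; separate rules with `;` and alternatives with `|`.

Expr ::= z x | Term y; Atom ::= x x | Expr x | z x | Term y; Term ::= x | x y z | y Atom | x x | Expr x | z x | Term y

Unit pairs: Atom ⇒* {Expr}; Term ⇒* {Atom, Expr}.
For every A with A ⇒* B via unit rules, add B's non-unit alternatives to A; then delete every rule of the form X → Y.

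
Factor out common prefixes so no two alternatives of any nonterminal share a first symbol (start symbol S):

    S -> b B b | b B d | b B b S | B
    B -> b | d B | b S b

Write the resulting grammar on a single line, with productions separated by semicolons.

S has alternatives sharing prefix 'b B': factor to S → b B S' with S' → b | d | b S.
B has alternatives sharing prefix 'b': factor to B → b B' with B' → ε | S b.
S' has alternatives sharing prefix 'b': factor to S' → b S'' with S'' → ε | S.

S -> B | b B S'; B -> d B | b B'; S' -> d | b S''; B' -> ε | S b; S'' -> ε | S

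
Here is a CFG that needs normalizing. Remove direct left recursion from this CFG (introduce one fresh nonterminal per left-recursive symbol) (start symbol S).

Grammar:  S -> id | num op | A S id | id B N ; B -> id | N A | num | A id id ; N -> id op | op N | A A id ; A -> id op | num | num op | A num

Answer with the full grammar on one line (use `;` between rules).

S -> id | num op | A S id | id B N; B -> id | N A | num | A id id; N -> id op | op N | A A id; A -> id op A' | num A' | num op A'; A' -> num A' | ε

A is directly left-recursive.
For A: α = {num}, β = {id op, num, num op}. Rewrite as A → β A' and A' → α A' | ε.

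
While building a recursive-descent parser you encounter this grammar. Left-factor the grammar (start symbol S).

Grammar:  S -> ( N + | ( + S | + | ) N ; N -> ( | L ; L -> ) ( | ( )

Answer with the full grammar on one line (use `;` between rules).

S -> + | ) N | ( S'; N -> ( | L; L -> ) ( | ( ); S' -> N + | + S

S has alternatives sharing prefix '(': factor to S → ( S' with S' → N + | + S.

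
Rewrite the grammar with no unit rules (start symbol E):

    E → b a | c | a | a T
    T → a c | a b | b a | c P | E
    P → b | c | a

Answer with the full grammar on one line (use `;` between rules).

E → b a | c | a | a T; T → b a | c | a | a T | a c | a b | c P; P → b | c | a

Unit pairs: T ⇒* {E}.
For every A with A ⇒* B via unit rules, add B's non-unit alternatives to A; then delete every rule of the form X → Y.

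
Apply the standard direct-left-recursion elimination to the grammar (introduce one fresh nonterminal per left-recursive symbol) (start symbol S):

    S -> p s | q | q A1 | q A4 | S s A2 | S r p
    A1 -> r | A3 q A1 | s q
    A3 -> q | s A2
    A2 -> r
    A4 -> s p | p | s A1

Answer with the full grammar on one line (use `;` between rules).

S -> p s S' | q S' | q A1 S' | q A4 S'; A1 -> r | A3 q A1 | s q; A3 -> q | s A2; A2 -> r; A4 -> s p | p | s A1; S' -> s A2 S' | r p S' | ε

S is directly left-recursive.
For S: α = {s A2, r p}, β = {p s, q, q A1, q A4}. Rewrite as S → β S' and S' → α S' | ε.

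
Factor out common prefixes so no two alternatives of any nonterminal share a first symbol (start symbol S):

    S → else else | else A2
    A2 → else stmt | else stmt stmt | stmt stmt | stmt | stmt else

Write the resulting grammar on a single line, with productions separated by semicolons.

S has alternatives sharing prefix 'else': factor to S → else S' with S' → else | A2.
A2 has alternatives sharing prefix 'stmt': factor to A2 → stmt A2' with A2' → stmt | ε | else.
A2 has alternatives sharing prefix 'else stmt': factor to A2 → else stmt A2'' with A2'' → ε | stmt.

S → else S'; A2 → stmt A2' | else stmt A2''; S' → else | A2; A2' → stmt | eps | else; A2'' → eps | stmt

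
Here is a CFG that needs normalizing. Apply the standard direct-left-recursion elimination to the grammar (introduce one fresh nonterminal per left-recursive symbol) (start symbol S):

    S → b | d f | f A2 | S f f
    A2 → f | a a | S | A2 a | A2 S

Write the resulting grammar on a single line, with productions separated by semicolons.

S → b S' | d f S' | f A2 S'; A2 → f A2' | a a A2' | S A2'; S' → f f S' | epsilon; A2' → a A2' | S A2' | epsilon

Left recursion appears on S, A2.
For S: α = {f f}, β = {b, d f, f A2}. Rewrite as S → β S' and S' → α S' | ε.
For A2: α = {a, S}, β = {f, a a, S}. Rewrite as A2 → β A2' and A2' → α A2' | ε.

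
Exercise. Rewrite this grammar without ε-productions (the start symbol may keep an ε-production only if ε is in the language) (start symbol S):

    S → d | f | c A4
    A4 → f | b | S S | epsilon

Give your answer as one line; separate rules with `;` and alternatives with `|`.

S → d | f | c A4 | c; A4 → f | b | S S

The nullable symbols are {A4}.
ε ∉ L(G), so no ε-production is kept.
Expand every rule over subsets of its nullable positions: S → c A4 gives c A4 | c.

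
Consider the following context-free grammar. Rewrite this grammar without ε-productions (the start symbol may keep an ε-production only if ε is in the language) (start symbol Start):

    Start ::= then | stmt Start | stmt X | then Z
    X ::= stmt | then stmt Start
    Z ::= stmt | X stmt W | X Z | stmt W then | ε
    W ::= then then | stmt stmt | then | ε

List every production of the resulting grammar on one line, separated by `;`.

Nullable set = {W, Z}.
ε ∉ L(G), so no ε-production is kept.
For each production, add variants omitting each subset of nullable occurrences: Z → X stmt W gives X stmt W | X stmt. Z → X Z gives X Z | X. Z → stmt W then gives stmt W then | stmt then.

Start ::= then | stmt Start | stmt X | then Z; X ::= stmt | then stmt Start; Z ::= stmt | X stmt W | X stmt | X Z | X | stmt W then | stmt then; W ::= then then | stmt stmt | then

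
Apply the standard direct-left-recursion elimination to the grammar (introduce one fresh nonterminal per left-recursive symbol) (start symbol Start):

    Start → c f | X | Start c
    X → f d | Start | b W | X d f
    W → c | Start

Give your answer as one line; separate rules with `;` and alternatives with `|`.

Directly left-recursive nonterminals: Start, X.
For Start: α = {c}, β = {c f, X}. Rewrite as Start → β Start1 and Start1 → α Start1 | ε.
For X: α = {d f}, β = {f d, Start, b W}. Rewrite as X → β X1 and X1 → α X1 | ε.

Start → c f Start1 | X Start1; X → f d X1 | Start X1 | b W X1; W → c | Start; Start1 → c Start1 | ε; X1 → d f X1 | ε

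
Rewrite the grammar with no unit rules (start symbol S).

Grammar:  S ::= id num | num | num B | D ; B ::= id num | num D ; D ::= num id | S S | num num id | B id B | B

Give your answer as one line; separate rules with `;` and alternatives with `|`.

Unit pairs: D ⇒* {B}; S ⇒* {B, D}.
For each unit pair (A, B), copy every non-unit production of B to A, then drop all unit productions.

S ::= id num | num D | num id | S S | num num id | B id B | num | num B; B ::= id num | num D; D ::= id num | num D | num id | S S | num num id | B id B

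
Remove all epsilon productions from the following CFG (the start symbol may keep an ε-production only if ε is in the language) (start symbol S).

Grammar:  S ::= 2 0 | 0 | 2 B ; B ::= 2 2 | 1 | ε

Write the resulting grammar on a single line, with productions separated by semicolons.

S ::= 2 0 | 0 | 2 B | 2; B ::= 2 2 | 1

Nullable set = {B}.
ε ∉ L(G), so no ε-production is kept.
Add the nullable-subset variants: S → 2 B gives 2 B | 2.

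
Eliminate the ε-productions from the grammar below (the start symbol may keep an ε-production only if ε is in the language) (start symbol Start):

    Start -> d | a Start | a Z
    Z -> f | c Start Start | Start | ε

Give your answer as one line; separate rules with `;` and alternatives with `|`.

Start -> d | a Start | a Z | a; Z -> f | c Start Start | Start

The nullable symbols are {Z}.
ε ∉ L(G), so no ε-production is kept.
Add the nullable-subset variants: Start → a Z gives a Z | a.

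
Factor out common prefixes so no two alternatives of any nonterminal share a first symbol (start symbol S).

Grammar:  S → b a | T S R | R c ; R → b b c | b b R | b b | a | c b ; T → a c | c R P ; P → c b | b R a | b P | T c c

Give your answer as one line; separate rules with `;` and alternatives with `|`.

R has alternatives sharing prefix 'b b': factor to R → b b R' with R' → c | R | ε.
P has alternatives sharing prefix 'b': factor to P → b P' with P' → R a | P.

S → b a | T S R | R c; R → a | c b | b b R'; T → a c | c R P; P → c b | T c c | b P'; R' → c | R | epsilon; P' → R a | P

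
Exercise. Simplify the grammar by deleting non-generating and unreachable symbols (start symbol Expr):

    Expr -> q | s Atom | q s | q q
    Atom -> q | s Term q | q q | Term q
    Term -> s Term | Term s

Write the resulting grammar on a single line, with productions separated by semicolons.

Generating nonterminals: {Atom, Expr}.
Reachable from Expr after that: {Atom, Expr}.
Removed useless symbols: {Term} and every production mentioning them.

Expr -> q | s Atom | q s | q q; Atom -> q | q q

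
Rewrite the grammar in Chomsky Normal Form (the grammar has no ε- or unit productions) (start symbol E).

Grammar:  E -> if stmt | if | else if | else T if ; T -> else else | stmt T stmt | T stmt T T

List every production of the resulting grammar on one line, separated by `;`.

E -> X1 X2 | if | X3 X1 | X3 Y1; T -> X3 X3 | X2 Y2 | T Y3; X1 -> if; X2 -> stmt; X3 -> else; Y1 -> T X1; Y2 -> T X2; Y3 -> X2 Y4; Y4 -> T T

Introduce a nonterminal for each terminal appearing in a rule of length ≥ 2: X1 → if, X2 → stmt, X3 → else.
Binarize each right-hand side of length ≥ 3 by chaining fresh nonterminals (Y1, Y2, …): affected rules were E → X3 T X1; T → X2 T X2; T → T X2 T T.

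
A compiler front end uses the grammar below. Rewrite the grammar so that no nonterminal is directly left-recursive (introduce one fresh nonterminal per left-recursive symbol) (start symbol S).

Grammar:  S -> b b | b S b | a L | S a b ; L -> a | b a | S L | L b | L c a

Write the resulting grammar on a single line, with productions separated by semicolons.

S -> b b S' | b S b S' | a L S'; L -> a L' | b a L' | S L L'; S' -> a b S' | ε; L' -> b L' | c a L' | ε

Left recursion appears on S, L.
For S: α = {a b}, β = {b b, b S b, a L}. Rewrite as S → β S' and S' → α S' | ε.
For L: α = {b, c a}, β = {a, b a, S L}. Rewrite as L → β L' and L' → α L' | ε.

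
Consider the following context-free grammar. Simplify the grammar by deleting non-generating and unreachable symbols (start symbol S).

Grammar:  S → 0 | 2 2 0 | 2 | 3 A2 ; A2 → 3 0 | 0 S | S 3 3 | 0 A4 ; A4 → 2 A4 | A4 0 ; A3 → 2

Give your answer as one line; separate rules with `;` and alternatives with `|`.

Generating nonterminals: {A2, A3, S}.
Reachable from S after that: {A2, S}.
Removed useless symbols: {A3, A4} and every production mentioning them.

S → 0 | 2 2 0 | 2 | 3 A2; A2 → 3 0 | 0 S | S 3 3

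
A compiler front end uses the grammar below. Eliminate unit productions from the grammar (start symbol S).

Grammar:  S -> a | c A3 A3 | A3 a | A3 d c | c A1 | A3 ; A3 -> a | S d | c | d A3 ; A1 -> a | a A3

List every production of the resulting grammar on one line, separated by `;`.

Unit pairs: S ⇒* {A3}.
For each unit pair (A, B), copy every non-unit production of B to A, then drop all unit productions.

S -> a | c A3 A3 | A3 a | A3 d c | c A1 | S d | c | d A3; A3 -> a | S d | c | d A3; A1 -> a | a A3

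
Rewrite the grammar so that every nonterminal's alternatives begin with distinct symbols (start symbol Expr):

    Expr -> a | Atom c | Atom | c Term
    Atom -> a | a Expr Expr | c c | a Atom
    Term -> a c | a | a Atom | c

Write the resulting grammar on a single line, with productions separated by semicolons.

Expr -> a | c Term | Atom Expr1; Atom -> c c | a Atom1; Term -> c | a Term1; Expr1 -> c | ε; Atom1 -> ε | Expr Expr | Atom; Term1 -> c | ε | Atom

Expr has alternatives sharing prefix 'Atom': factor to Expr → Atom Expr1 with Expr1 → c | ε.
Atom has alternatives sharing prefix 'a': factor to Atom → a Atom1 with Atom1 → ε | Expr Expr | Atom.
Term has alternatives sharing prefix 'a': factor to Term → a Term1 with Term1 → c | ε | Atom.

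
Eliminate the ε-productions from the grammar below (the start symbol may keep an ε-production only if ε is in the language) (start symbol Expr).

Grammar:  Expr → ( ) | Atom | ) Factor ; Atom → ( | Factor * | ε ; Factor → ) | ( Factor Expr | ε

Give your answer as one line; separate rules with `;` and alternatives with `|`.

The nullable symbols are {Atom, Expr, Factor}.
ε ∈ L(G) since Expr is nullable, so keep Expr → ε.
For each production, add variants omitting each subset of nullable occurrences: Expr → ) Factor gives ) Factor | ). Atom → Factor * gives Factor * | *. Factor → ( Factor Expr gives ( Factor Expr | ( Factor | ( Expr | (.

Expr → ( ) | Atom | ) Factor | ) | ε; Atom → ( | Factor * | *; Factor → ) | ( Factor Expr | ( Factor | ( Expr | (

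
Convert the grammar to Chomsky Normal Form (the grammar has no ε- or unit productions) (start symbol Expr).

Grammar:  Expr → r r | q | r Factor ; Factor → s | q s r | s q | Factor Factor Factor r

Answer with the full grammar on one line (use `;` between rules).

Expr → X1 X1 | q | X1 Factor; Factor → s | X2 Y1 | X3 X2 | Factor Y2; X1 → r; X2 → q; X3 → s; Y1 → X3 X1; Y2 → Factor Y3; Y3 → Factor X1

Introduce a nonterminal for each terminal appearing in a rule of length ≥ 2: X1 → r, X2 → q, X3 → s.
Binarize each right-hand side of length ≥ 3 by chaining fresh nonterminals (Y1, Y2, …): affected rules were Factor → X2 X3 X1; Factor → Factor Factor Factor X1.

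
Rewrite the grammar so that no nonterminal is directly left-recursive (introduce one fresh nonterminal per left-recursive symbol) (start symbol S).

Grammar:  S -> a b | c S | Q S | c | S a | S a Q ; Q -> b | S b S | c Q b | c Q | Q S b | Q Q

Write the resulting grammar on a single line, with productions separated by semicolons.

S -> a b S' | c S S' | Q S S' | c S'; Q -> b Q' | S b S Q' | c Q b Q' | c Q Q'; S' -> a S' | a Q S' | eps; Q' -> S b Q' | Q Q' | eps

Directly left-recursive nonterminals: S, Q.
For S: α = {a, a Q}, β = {a b, c S, Q S, c}. Rewrite as S → β S' and S' → α S' | ε.
For Q: α = {S b, Q}, β = {b, S b S, c Q b, c Q}. Rewrite as Q → β Q' and Q' → α Q' | ε.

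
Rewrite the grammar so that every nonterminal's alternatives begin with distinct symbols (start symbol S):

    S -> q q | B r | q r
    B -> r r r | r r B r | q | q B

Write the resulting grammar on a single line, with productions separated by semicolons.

S has alternatives sharing prefix 'q': factor to S → q S' with S' → q | r.
B has alternatives sharing prefix 'r r': factor to B → r r B' with B' → r | B r.
B has alternatives sharing prefix 'q': factor to B → q B'' with B'' → ε | B.

S -> B r | q S'; B -> r r B' | q B''; S' -> q | r; B' -> r | B r; B'' -> ε | B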